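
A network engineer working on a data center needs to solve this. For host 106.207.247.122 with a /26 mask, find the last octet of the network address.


Given: IP = 106.207.247.122, prefix = /26
Subnet mask = 255.255.255.192
Last octet of IP: 122
Last octet of mask: 192
Network last octet = 122 AND 192 = 64

64


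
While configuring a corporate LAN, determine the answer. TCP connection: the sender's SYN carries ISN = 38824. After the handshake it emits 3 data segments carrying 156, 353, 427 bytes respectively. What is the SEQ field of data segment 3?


The SYN occupies sequence number ISN = 38824, so the first data byte is ISN + 1 = 38825.
SEQ of data segment i = (ISN + 1) + sum of payload sizes of segments 1..i-1.
Segment 1: SEQ = 38825, payload = 156 bytes
Segment 2: SEQ = 38981, payload = 353 bytes
Segment 3: SEQ = 39334, payload = 427 bytes
SEQ of segment 3 = 38825 + 156 + 353 = 39334

39334


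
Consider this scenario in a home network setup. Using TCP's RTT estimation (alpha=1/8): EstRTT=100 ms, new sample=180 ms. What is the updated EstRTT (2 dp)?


Given: EstRTT = 100 ms, SampleRTT = 180 ms, alpha = 1/8
New EstRTT = (1 - alpha) * EstRTT + alpha * SampleRTT
(7/8) * 100 = 87.5
(1/8) * 180 = 22.5
New EstRTT = 87.5 + 22.5 = 110 ms -> 110.00 ms (2 dp)

110.00


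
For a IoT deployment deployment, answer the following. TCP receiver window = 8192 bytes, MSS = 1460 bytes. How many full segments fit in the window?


Given: RWND = 8192 bytes, MSS = 1460 bytes
Full segments = floor(RWND / MSS)
Full segments = floor(8192 / 1460)
Full segments = floor(5.611) = 5

5


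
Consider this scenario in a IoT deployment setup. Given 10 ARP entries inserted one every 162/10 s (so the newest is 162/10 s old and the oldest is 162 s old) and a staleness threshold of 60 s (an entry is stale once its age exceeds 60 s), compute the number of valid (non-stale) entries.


Ages are k * 162/10 s for k = 1..10 (spacing = 16.2000 s).
Entry k is valid iff k * 162/10 <= 60 iff k <= 10 * 60 / 162 = 3.7037
n_valid = floor(3.7037) = 3
(n_stale = 10 - 3 = 7)

3


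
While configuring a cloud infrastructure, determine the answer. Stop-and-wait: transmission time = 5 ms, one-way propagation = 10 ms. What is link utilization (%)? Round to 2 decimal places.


Given: Ttrans = 5 ms, Tprop = 10 ms
RTT = 2 * Tprop = 2 * 10 = 20 ms
U = Ttrans / (Ttrans + RTT)
U = 5 / (5 + 20)
U = 5 / 25 = 0.2
U% = 20.00%

20.00


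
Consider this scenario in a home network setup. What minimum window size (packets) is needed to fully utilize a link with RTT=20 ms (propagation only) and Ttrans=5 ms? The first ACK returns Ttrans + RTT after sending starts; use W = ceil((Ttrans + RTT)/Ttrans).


Given: Ttrans = 5 ms, RTT = 20 ms (= 2 * Tprop, Tprop = 10 ms)
Time until first ACK returns = Ttrans + RTT = 5 + 20 = 25 ms
Need W * Ttrans >= Ttrans + RTT  ->  W >= (Ttrans + RTT) / Ttrans
(Ttrans + RTT) / Ttrans = 25 / 5 = 5
W_min = ceil(5) = 5

5


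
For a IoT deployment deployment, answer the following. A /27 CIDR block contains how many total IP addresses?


Given: CIDR prefix /27
Host bits = 32 - 27 = 5
Total addresses = 2^5 = 32

32


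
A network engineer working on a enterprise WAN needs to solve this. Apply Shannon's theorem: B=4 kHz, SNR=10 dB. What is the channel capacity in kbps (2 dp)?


Given: B = 4 kHz, SNR = 10 dB
SNR linear = 10^(10/10) = 10
1 + SNR = 11
log2(11) = 3.4594316186
C = 4 * 1000 * 3.4594316186 = 13837.7265 bps
C = 13.837726 kbps -> 13.84 kbps (2 dp)

13.84


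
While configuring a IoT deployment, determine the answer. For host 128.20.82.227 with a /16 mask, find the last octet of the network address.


Given: IP = 128.20.82.227, prefix = /16
Subnet mask = 255.255.0.0
Last octet of IP: 227
Last octet of mask: 0
Network last octet = 227 AND 0 = 0

0


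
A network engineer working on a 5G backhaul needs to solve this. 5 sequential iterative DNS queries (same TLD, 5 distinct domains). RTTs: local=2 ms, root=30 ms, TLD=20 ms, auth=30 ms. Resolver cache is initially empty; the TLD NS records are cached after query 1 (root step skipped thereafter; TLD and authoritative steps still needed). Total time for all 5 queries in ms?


Lookup 1 (cold cache): local + root + TLD + auth = 2 + 30 + 20 + 30 = 82 ms
Lookups 2..5 (TLD NS cached -> skip root; new domain -> still ask TLD and auth): local + TLD + auth = 2 + 20 + 30 = 52 ms each
Remaining 4 lookups: 4 * 52 = 208 ms
Total = 82 + 208 = 290 ms

290


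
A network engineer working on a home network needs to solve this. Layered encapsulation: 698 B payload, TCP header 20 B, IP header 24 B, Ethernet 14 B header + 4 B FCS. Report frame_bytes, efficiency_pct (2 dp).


TCP segment = 698 + 20 = 718 B
IP packet = 718 + 24 = 742 B
Ethernet frame = 742 + 14 + 4 = 760 B
Efficiency = app / frame = 698 / 760 = 0.918421 = 91.8421% -> 91.84% (2 dp)

760, 91.84


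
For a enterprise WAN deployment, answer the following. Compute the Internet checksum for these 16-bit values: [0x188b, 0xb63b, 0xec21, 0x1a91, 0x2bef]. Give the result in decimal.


Given words: [0x188b, 0xb63b, 0xec21, 0x1a91, 0x2bef]
Step 1: Sum all words
Raw sum = 6283 + 46651 + 60449 + 6801 + 11247 = 131431
Step 2: Fold carry: (359 + 2) = 361
One's complement = ~361 & 0xFFFF = 65174

65174


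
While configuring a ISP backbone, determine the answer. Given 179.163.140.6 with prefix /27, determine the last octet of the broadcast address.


Given: IP = 179.163.140.6, prefix = /27
Host bits = 32 - 27 = 5
Network last octet = 6 AND mask = 0
Host part size = 2^5 - 1 = 31
Broadcast last octet = 0 OR 31 = 31

31


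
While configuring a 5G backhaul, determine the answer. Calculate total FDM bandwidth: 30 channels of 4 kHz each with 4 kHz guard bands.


Given: 30 channels, 4 kHz each, guard = 4 kHz
Channel bandwidth = 30 * 4 = 120 kHz
Guard bands = 29 gaps * 4 kHz = 116 kHz
Total = 120 + 116 = 236 kHz

236


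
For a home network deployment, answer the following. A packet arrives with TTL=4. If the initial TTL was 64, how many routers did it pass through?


Given: initial TTL = 64, received TTL = 4
Hops = initial TTL - received TTL
Hops = 64 - 4 = 60

60


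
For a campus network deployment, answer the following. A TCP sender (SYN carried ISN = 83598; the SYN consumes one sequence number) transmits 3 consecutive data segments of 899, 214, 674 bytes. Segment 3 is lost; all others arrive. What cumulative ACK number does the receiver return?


SYN uses sequence number 83598; first data byte = ISN + 1 = 83599.
Segment 1: SEQ = 83599, len = 899 B, covers [83599, 84497]
Segment 2: SEQ = 84498, len = 214 B, covers [84498, 84711]
Segment 3: SEQ = 84712, len = 674 B, covers [84712, 85385] [LOST]
In-order data received: bytes [83599, 84711] (segments 1..2).
Segment 3 missing -> gap begins at byte 84712.
Cumulative ACK = next expected in-order byte = 83599 + 899 + 214 = 84712

84712


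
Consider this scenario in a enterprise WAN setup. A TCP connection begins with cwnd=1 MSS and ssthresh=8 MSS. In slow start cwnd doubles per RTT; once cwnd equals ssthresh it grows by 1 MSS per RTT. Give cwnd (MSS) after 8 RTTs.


RTT 0: cwnd = 1 MSS (initial)
RTT 1: cwnd = 2 MSS (slow start, doubled)
RTT 2: cwnd = 4 MSS (slow start, doubled)
RTT 3: cwnd = 8 MSS (slow start, doubled)
RTT 4: cwnd = 9 MSS (congestion avoidance, +1)
RTT 5: cwnd = 10 MSS (congestion avoidance, +1)
RTT 6: cwnd = 11 MSS (congestion avoidance, +1)
RTT 7: cwnd = 12 MSS (congestion avoidance, +1)
RTT 8: cwnd = 13 MSS (congestion avoidance, +1)

13


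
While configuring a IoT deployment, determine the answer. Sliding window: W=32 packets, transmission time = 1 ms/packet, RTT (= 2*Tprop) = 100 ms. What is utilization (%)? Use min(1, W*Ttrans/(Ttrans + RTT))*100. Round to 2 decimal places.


Given: W = 32, Ttrans = 1 ms, RTT = 100 ms (= 2 * Tprop, Tprop = 50 ms)
Cycle time = Ttrans + RTT = 1 + 100 = 101 ms (first packet sent until its ACK returns)
W * Ttrans = 32 * 1 = 32 ms of sending per cycle
W * Ttrans / (Ttrans + RTT) = 32 / 101 = 0.316832
U = min(1, 0.316832) = 0.316832
U% = 31.68%

31.68


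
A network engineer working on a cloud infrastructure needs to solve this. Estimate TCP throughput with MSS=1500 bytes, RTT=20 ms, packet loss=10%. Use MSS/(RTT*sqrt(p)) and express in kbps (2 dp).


Given: MSS = 1500 bytes, RTT = 20 ms, loss = 10%
RTT in seconds = 20 / 1000 = 0.02
Loss rate = 10% = 0.1
sqrt(loss) = sqrt(0.1) = 0.316227766017
Throughput (bytes/s) = 1500 / (0.02 * 0.316227766017) = 237170.8245
Throughput (kbps) = 237170.8245 * 8 / 1000 = 1897.366596 -> 1897.37 kbps (2 dp)

1897.37


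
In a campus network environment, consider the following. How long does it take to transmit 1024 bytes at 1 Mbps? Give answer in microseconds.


Given: packet = 1024 bytes, bandwidth = 1 Mbps
Packet in bits = 1024 * 8 = 8192 bits
Bandwidth = 1 * 10^6 = 1000000 bps
Time = 8192 / 1000000 seconds
Time in us = 8192 * 10^6 / 1000000 = 8192

8192


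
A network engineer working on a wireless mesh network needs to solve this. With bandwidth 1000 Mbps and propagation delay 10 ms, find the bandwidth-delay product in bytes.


Given: bandwidth = 1000 Mbps, delay = 10 ms
BDP in bits = 1000 * 10^6 * 10 / 1000
BDP in bits = 10000000
BDP in bytes = 10000000 / 8 = 1250000

1250000


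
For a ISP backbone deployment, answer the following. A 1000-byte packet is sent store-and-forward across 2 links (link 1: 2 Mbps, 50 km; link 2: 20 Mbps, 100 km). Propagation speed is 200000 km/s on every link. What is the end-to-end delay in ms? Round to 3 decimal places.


Packet = 1000 bytes = 8000 bits. Store-and-forward: sum (t_trans + t_prop) per link.
Link 1: t_trans = 8000/(2*10^6) s = 4.0000 ms; t_prop = 50/200000 s = 0.2500 ms; subtotal = 4.2500 ms
Link 2: t_trans = 8000/(20*10^6) s = 0.4000 ms; t_prop = 100/200000 s = 0.5000 ms; subtotal = 0.9000 ms
End-to-end = 4.2500 + 0.9000 = 5.1500 ms -> 5.150 ms (3 dp)

5.150


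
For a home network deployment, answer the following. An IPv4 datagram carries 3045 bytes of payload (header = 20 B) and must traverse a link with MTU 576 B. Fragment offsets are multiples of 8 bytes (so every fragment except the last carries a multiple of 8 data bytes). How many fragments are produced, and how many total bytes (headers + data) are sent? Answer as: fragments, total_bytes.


Max data per non-final fragment = floor((MTU - header)/8)*8 = floor((576 - 20)/8)*8 = floor(556/8)*8 = 552 B
Final fragment needs no 8-byte alignment: it can carry up to MTU - header = 556 B
Non-final fragments needed = ceil((payload - 556) / 552) = ceil(2489/552) = ceil(4.5091) = 5
Number of fragments = 5 + 1 = 6
Fragment sizes (data): 5 * 552 B + 285 B (last, 285 <= 556 OK)
Total bytes sent = payload + n_frags * header = 3045 + 6*20 = 3045 + 120 = 3165 B

6, 3165


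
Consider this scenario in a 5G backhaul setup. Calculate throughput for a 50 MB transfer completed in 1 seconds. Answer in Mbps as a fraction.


Given: file = 50 MB, time = 1 s
File in Mb = 50 * 8 = 400 Mb
Throughput = 400 / 1 Mbps
Throughput = 400 Mbps

400


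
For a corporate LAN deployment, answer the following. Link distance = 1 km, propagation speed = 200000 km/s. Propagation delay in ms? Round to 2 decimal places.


Given: distance = 1 km, speed = 200000 km/s
Delay = distance / speed = 1 / 200000 seconds
Delay in ms = 1 * 1000 / 200000
Delay = 0.0050 ms
Rounded to 2 dp = 0.01 ms

0.01


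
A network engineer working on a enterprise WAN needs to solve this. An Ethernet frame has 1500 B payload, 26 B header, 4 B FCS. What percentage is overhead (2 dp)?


Given: payload = 1500 B, header = 26 B, trailer = 4 B
Overhead bytes = header + trailer = 26 + 4 = 30
Total frame = payload + overhead = 1500 + 30 = 1530
Overhead % = 30 / 1530 * 100 = 1.9608% -> 1.96% (2 dp)

1.96


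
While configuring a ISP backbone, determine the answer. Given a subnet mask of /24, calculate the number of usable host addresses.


Given: subnet mask /24
Host bits = 32 - 24 = 8
Total addresses = 2^8 = 256
Usable hosts = 256 - 2 (network + broadcast) = 254

254


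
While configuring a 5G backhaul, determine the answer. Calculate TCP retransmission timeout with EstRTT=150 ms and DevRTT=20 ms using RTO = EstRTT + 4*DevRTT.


Given: EstRTT = 150 ms, DevRTT = 20 ms
Timeout = EstRTT + 4 * DevRTT
4 * DevRTT = 4 * 20 = 80
Timeout = 150 + 80 = 230 ms

230


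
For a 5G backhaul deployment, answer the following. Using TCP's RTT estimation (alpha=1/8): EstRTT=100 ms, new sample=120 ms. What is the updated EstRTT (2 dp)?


Given: EstRTT = 100 ms, SampleRTT = 120 ms, alpha = 1/8
New EstRTT = (1 - alpha) * EstRTT + alpha * SampleRTT
(7/8) * 100 = 87.5
(1/8) * 120 = 15
New EstRTT = 87.5 + 15 = 102.5 ms -> 102.50 ms (2 dp)

102.50


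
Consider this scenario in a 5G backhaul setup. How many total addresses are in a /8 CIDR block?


Given: CIDR prefix /8
Host bits = 32 - 8 = 24
Total addresses = 2^24 = 16777216

16777216


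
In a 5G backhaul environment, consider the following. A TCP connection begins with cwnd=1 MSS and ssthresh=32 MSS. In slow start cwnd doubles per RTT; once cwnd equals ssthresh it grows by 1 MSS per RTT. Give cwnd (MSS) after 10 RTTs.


RTT 0: cwnd = 1 MSS (initial)
RTT 1: cwnd = 2 MSS (slow start, doubled)
RTT 2: cwnd = 4 MSS (slow start, doubled)
RTT 3: cwnd = 8 MSS (slow start, doubled)
RTT 4: cwnd = 16 MSS (slow start, doubled)
RTT 5: cwnd = 32 MSS (slow start, doubled)
RTT 6: cwnd = 33 MSS (congestion avoidance, +1)
RTT 7: cwnd = 34 MSS (congestion avoidance, +1)
RTT 8: cwnd = 35 MSS (congestion avoidance, +1)
RTT 9: cwnd = 36 MSS (congestion avoidance, +1)
RTT 10: cwnd = 37 MSS (congestion avoidance, +1)

37


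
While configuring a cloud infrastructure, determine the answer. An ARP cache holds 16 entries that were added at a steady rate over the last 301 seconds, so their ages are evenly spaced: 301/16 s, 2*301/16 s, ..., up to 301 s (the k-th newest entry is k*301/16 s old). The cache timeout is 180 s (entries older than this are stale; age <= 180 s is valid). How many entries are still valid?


Ages are k * 301/16 s for k = 1..16 (spacing = 18.8125 s).
Entry k is valid iff k * 301/16 <= 180 iff k <= 16 * 180 / 301 = 9.5681
n_valid = floor(9.5681) = 9
(n_stale = 16 - 9 = 7)

9


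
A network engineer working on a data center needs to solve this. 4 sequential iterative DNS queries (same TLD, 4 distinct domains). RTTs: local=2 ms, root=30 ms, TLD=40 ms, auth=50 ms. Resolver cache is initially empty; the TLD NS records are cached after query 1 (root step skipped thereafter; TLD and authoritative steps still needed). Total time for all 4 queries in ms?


Lookup 1 (cold cache): local + root + TLD + auth = 2 + 30 + 40 + 50 = 122 ms
Lookups 2..4 (TLD NS cached -> skip root; new domain -> still ask TLD and auth): local + TLD + auth = 2 + 40 + 50 = 92 ms each
Remaining 3 lookups: 3 * 92 = 276 ms
Total = 122 + 276 = 398 ms

398


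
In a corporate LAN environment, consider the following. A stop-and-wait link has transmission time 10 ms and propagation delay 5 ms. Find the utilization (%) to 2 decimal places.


Given: Ttrans = 10 ms, Tprop = 5 ms
RTT = 2 * Tprop = 2 * 5 = 10 ms
U = Ttrans / (Ttrans + RTT)
U = 10 / (10 + 10)
U = 10 / 20 = 0.5
U% = 50.00%

50.00


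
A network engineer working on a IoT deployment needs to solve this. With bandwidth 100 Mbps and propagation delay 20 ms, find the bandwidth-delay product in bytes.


Given: bandwidth = 100 Mbps, delay = 20 ms
BDP in bits = 100 * 10^6 * 20 / 1000
BDP in bits = 2000000
BDP in bytes = 2000000 / 8 = 250000

250000


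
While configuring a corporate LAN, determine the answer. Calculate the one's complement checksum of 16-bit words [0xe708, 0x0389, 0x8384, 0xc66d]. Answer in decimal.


Given words: [0xe708, 0x0389, 0x8384, 0xc66d]
Step 1: Sum all words
Raw sum = 59144 + 905 + 33668 + 50797 = 144514
Step 2: Fold carry: (13442 + 2) = 13444
One's complement = ~13444 & 0xFFFF = 52091

52091


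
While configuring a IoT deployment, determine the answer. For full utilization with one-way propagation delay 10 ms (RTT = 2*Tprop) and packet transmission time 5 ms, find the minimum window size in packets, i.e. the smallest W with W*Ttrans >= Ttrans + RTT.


Given: Ttrans = 5 ms, RTT = 20 ms (= 2 * Tprop, Tprop = 10 ms)
Time until first ACK returns = Ttrans + RTT = 5 + 20 = 25 ms
Need W * Ttrans >= Ttrans + RTT  ->  W >= (Ttrans + RTT) / Ttrans
(Ttrans + RTT) / Ttrans = 25 / 5 = 5
W_min = ceil(5) = 5

5


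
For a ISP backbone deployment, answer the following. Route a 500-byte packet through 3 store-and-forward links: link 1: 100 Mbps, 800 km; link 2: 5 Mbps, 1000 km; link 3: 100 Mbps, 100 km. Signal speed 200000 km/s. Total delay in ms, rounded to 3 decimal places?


Packet = 500 bytes = 4000 bits. Store-and-forward: sum (t_trans + t_prop) per link.
Link 1: t_trans = 4000/(100*10^6) s = 0.0400 ms; t_prop = 800/200000 s = 4.0000 ms; subtotal = 4.0400 ms
Link 2: t_trans = 4000/(5*10^6) s = 0.8000 ms; t_prop = 1000/200000 s = 5.0000 ms; subtotal = 5.8000 ms
Link 3: t_trans = 4000/(100*10^6) s = 0.0400 ms; t_prop = 100/200000 s = 0.5000 ms; subtotal = 0.5400 ms
End-to-end = 4.0400 + 5.8000 + 0.5400 = 10.3800 ms -> 10.380 ms (3 dp)

10.380


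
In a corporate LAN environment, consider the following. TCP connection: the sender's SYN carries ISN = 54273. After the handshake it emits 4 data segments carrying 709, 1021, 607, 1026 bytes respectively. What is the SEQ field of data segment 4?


The SYN occupies sequence number ISN = 54273, so the first data byte is ISN + 1 = 54274.
SEQ of data segment i = (ISN + 1) + sum of payload sizes of segments 1..i-1.
Segment 1: SEQ = 54274, payload = 709 bytes
Segment 2: SEQ = 54983, payload = 1021 bytes
Segment 3: SEQ = 56004, payload = 607 bytes
Segment 4: SEQ = 56611, payload = 1026 bytes
SEQ of segment 4 = 54274 + 709 + 1021 + 607 = 56611

56611


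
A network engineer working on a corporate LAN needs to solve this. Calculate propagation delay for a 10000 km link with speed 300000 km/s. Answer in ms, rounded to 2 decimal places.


Given: distance = 10000 km, speed = 300000 km/s
Delay = distance / speed = 10000 / 300000 seconds
Delay in ms = 10000 * 1000 / 300000
Delay = 33.3333 ms
Rounded to 2 dp = 33.33 ms

33.33


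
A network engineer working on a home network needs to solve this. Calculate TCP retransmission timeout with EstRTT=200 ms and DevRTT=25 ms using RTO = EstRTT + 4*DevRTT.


Given: EstRTT = 200 ms, DevRTT = 25 ms
Timeout = EstRTT + 4 * DevRTT
4 * DevRTT = 4 * 25 = 100
Timeout = 200 + 100 = 300 ms

300


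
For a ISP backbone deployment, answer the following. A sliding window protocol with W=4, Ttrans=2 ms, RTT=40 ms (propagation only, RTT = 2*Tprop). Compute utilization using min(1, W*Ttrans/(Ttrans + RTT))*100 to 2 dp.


Given: W = 4, Ttrans = 2 ms, RTT = 40 ms (= 2 * Tprop, Tprop = 20 ms)
Cycle time = Ttrans + RTT = 2 + 40 = 42 ms (first packet sent until its ACK returns)
W * Ttrans = 4 * 2 = 8 ms of sending per cycle
W * Ttrans / (Ttrans + RTT) = 8 / 42 = 0.190476
U = min(1, 0.190476) = 0.190476
U% = 19.05%

19.05


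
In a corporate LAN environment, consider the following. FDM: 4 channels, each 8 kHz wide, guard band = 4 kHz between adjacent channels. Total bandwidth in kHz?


Given: 4 channels, 8 kHz each, guard = 4 kHz
Channel bandwidth = 4 * 8 = 32 kHz
Guard bands = 3 gaps * 4 kHz = 12 kHz
Total = 32 + 12 = 44 kHz

44


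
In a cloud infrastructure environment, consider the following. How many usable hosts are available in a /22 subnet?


Given: subnet mask /22
Host bits = 32 - 22 = 10
Total addresses = 2^10 = 1024
Usable hosts = 1024 - 2 (network + broadcast) = 1022

1022


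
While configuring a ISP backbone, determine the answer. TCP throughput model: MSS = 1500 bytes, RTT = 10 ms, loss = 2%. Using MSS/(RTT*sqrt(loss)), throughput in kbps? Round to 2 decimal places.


Given: MSS = 1500 bytes, RTT = 10 ms, loss = 2%
RTT in seconds = 10 / 1000 = 0.01
Loss rate = 2% = 0.02
sqrt(loss) = sqrt(0.02) = 0.141421356237
Throughput (bytes/s) = 1500 / (0.01 * 0.141421356237) = 1060660.1718
Throughput (kbps) = 1060660.1718 * 8 / 1000 = 8485.281374 -> 8485.28 kbps (2 dp)

8485.28


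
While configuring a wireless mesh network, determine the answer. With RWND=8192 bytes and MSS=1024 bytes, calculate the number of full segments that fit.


Given: RWND = 8192 bytes, MSS = 1024 bytes
Full segments = floor(RWND / MSS)
Full segments = floor(8192 / 1024)
Full segments = floor(8.0) = 8

8


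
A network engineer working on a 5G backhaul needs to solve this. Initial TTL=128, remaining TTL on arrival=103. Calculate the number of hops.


Given: initial TTL = 128, received TTL = 103
Hops = initial TTL - received TTL
Hops = 128 - 103 = 25

25


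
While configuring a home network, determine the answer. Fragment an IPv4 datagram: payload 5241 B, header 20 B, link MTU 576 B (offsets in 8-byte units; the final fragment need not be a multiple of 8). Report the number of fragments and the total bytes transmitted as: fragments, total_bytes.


Max data per non-final fragment = floor((MTU - header)/8)*8 = floor((576 - 20)/8)*8 = floor(556/8)*8 = 552 B
Final fragment needs no 8-byte alignment: it can carry up to MTU - header = 556 B
Non-final fragments needed = ceil((payload - 556) / 552) = ceil(4685/552) = ceil(8.4873) = 9
Number of fragments = 9 + 1 = 10
Fragment sizes (data): 9 * 552 B + 273 B (last, 273 <= 556 OK)
Total bytes sent = payload + n_frags * header = 5241 + 10*20 = 5241 + 200 = 5441 B

10, 5441


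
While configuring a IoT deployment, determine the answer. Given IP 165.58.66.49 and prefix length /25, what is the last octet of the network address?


Given: IP = 165.58.66.49, prefix = /25
Subnet mask = 255.255.255.128
Last octet of IP: 49
Last octet of mask: 128
Network last octet = 49 AND 128 = 0

0


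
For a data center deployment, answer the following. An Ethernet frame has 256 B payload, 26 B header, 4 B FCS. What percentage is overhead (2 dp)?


Given: payload = 256 B, header = 26 B, trailer = 4 B
Overhead bytes = header + trailer = 26 + 4 = 30
Total frame = payload + overhead = 256 + 30 = 286
Overhead % = 30 / 286 * 100 = 10.4895% -> 10.49% (2 dp)

10.49


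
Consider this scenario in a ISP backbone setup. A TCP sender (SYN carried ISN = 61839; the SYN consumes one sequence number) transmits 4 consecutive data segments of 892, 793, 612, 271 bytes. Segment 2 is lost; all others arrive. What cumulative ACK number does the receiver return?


SYN uses sequence number 61839; first data byte = ISN + 1 = 61840.
Segment 1: SEQ = 61840, len = 892 B, covers [61840, 62731]
Segment 2: SEQ = 62732, len = 793 B, covers [62732, 63524] [LOST]
Segment 3: SEQ = 63525, len = 612 B, covers [63525, 64136]
Segment 4: SEQ = 64137, len = 271 B, covers [64137, 64407]
In-order data received: bytes [61840, 62731] (segments 1..1).
Segment 2 missing -> gap begins at byte 62732; later segments buffered out of order.
Cumulative ACK = next expected in-order byte = 61840 + 892 = 62732

62732


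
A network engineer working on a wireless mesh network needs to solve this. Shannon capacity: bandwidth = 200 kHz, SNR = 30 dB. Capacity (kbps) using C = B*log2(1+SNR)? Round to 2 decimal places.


Given: B = 200 kHz, SNR = 30 dB
SNR linear = 10^(30/10) = 1000
1 + SNR = 1001
log2(1001) = 9.9672262588
C = 200 * 1000 * 9.9672262588 = 1993445.2518 bps
C = 1993.445252 kbps -> 1993.45 kbps (2 dp)

1993.45


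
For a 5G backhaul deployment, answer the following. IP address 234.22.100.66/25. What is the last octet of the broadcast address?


Given: IP = 234.22.100.66, prefix = /25
Host bits = 32 - 25 = 7
Network last octet = 66 AND mask = 0
Host part size = 2^7 - 1 = 127
Broadcast last octet = 0 OR 127 = 127

127


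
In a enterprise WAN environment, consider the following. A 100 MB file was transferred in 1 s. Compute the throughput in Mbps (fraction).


Given: file = 100 MB, time = 1 s
File in Mb = 100 * 8 = 800 Mb
Throughput = 800 / 1 Mbps
Throughput = 800 Mbps

800


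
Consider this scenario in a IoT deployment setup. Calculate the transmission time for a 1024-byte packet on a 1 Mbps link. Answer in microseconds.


Given: packet = 1024 bytes, bandwidth = 1 Mbps
Packet in bits = 1024 * 8 = 8192 bits
Bandwidth = 1 * 10^6 = 1000000 bps
Time = 8192 / 1000000 seconds
Time in us = 8192 * 10^6 / 1000000 = 8192

8192


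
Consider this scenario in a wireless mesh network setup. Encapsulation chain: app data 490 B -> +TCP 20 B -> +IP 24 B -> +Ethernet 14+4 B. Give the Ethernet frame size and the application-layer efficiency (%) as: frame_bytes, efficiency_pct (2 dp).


TCP segment = 490 + 20 = 510 B
IP packet = 510 + 24 = 534 B
Ethernet frame = 534 + 14 + 4 = 552 B
Efficiency = app / frame = 490 / 552 = 0.887681 = 88.7681% -> 88.77% (2 dp)

552, 88.77


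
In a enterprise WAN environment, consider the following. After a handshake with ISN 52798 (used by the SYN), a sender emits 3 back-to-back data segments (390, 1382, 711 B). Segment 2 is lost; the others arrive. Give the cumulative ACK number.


SYN uses sequence number 52798; first data byte = ISN + 1 = 52799.
Segment 1: SEQ = 52799, len = 390 B, covers [52799, 53188]
Segment 2: SEQ = 53189, len = 1382 B, covers [53189, 54570] [LOST]
Segment 3: SEQ = 54571, len = 711 B, covers [54571, 55281]
In-order data received: bytes [52799, 53188] (segments 1..1).
Segment 2 missing -> gap begins at byte 53189; later segments buffered out of order.
Cumulative ACK = next expected in-order byte = 52799 + 390 = 53189

53189


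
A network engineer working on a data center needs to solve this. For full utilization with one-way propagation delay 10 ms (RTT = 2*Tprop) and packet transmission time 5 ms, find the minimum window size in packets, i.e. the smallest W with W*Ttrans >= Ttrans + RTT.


Given: Ttrans = 5 ms, RTT = 20 ms (= 2 * Tprop, Tprop = 10 ms)
Time until first ACK returns = Ttrans + RTT = 5 + 20 = 25 ms
Need W * Ttrans >= Ttrans + RTT  ->  W >= (Ttrans + RTT) / Ttrans
(Ttrans + RTT) / Ttrans = 25 / 5 = 5
W_min = ceil(5) = 5

5


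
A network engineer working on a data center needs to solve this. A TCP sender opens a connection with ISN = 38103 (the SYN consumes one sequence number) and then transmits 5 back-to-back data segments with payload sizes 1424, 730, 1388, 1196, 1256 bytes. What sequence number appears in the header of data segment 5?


The SYN occupies sequence number ISN = 38103, so the first data byte is ISN + 1 = 38104.
SEQ of data segment i = (ISN + 1) + sum of payload sizes of segments 1..i-1.
Segment 1: SEQ = 38104, payload = 1424 bytes
Segment 2: SEQ = 39528, payload = 730 bytes
Segment 3: SEQ = 40258, payload = 1388 bytes
Segment 4: SEQ = 41646, payload = 1196 bytes
Segment 5: SEQ = 42842, payload = 1256 bytes
SEQ of segment 5 = 38104 + 1424 + 730 + 1388 + 1196 = 42842

42842


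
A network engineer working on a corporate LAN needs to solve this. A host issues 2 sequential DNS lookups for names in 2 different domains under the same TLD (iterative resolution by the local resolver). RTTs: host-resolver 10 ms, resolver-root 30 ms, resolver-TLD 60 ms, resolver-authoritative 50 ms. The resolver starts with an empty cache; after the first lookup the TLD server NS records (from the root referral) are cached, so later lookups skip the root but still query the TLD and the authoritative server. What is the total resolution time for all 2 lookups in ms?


Lookup 1 (cold cache): local + root + TLD + auth = 10 + 30 + 60 + 50 = 150 ms
Lookups 2..2 (TLD NS cached -> skip root; new domain -> still ask TLD and auth): local + TLD + auth = 10 + 60 + 50 = 120 ms each
Remaining 1 lookups: 1 * 120 = 120 ms
Total = 150 + 120 = 270 ms

270


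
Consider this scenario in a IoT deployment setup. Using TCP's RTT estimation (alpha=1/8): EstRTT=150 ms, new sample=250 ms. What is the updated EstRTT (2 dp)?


Given: EstRTT = 150 ms, SampleRTT = 250 ms, alpha = 1/8
New EstRTT = (1 - alpha) * EstRTT + alpha * SampleRTT
(7/8) * 150 = 131.25
(1/8) * 250 = 31.25
New EstRTT = 131.25 + 31.25 = 162.5 ms -> 162.50 ms (2 dp)

162.50


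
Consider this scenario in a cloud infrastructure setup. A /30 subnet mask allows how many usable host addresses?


Given: subnet mask /30
Host bits = 32 - 30 = 2
Total addresses = 2^2 = 4
Usable hosts = 4 - 2 (network + broadcast) = 2

2


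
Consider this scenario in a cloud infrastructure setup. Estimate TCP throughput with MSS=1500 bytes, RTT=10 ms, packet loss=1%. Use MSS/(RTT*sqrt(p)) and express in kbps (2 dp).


Given: MSS = 1500 bytes, RTT = 10 ms, loss = 1%
RTT in seconds = 10 / 1000 = 0.01
Loss rate = 1% = 0.01
sqrt(loss) = sqrt(0.01) = 0.1
Throughput (bytes/s) = 1500 / (0.01 * 0.1) = 1500000.0000
Throughput (kbps) = 1500000.0000 * 8 / 1000 = 12000.000000 -> 12000.00 kbps (2 dp)

12000.00


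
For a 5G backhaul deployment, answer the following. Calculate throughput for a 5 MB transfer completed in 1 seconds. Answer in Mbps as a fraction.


Given: file = 5 MB, time = 1 s
File in Mb = 5 * 8 = 40 Mb
Throughput = 40 / 1 Mbps
Throughput = 40 Mbps

40


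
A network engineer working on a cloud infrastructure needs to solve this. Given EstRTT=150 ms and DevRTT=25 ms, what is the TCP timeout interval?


Given: EstRTT = 150 ms, DevRTT = 25 ms
Timeout = EstRTT + 4 * DevRTT
4 * DevRTT = 4 * 25 = 100
Timeout = 150 + 100 = 250 ms

250


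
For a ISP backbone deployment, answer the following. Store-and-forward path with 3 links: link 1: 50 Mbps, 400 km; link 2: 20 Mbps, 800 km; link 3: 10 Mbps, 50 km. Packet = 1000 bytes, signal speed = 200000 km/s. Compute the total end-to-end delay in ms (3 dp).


Packet = 1000 bytes = 8000 bits. Store-and-forward: sum (t_trans + t_prop) per link.
Link 1: t_trans = 8000/(50*10^6) s = 0.1600 ms; t_prop = 400/200000 s = 2.0000 ms; subtotal = 2.1600 ms
Link 2: t_trans = 8000/(20*10^6) s = 0.4000 ms; t_prop = 800/200000 s = 4.0000 ms; subtotal = 4.4000 ms
Link 3: t_trans = 8000/(10*10^6) s = 0.8000 ms; t_prop = 50/200000 s = 0.2500 ms; subtotal = 1.0500 ms
End-to-end = 2.1600 + 4.4000 + 1.0500 = 7.6100 ms -> 7.610 ms (3 dp)

7.610


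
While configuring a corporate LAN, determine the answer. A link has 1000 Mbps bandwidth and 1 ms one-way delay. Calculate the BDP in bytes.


Given: bandwidth = 1000 Mbps, delay = 1 ms
BDP in bits = 1000 * 10^6 * 1 / 1000
BDP in bits = 1000000
BDP in bytes = 1000000 / 8 = 125000

125000


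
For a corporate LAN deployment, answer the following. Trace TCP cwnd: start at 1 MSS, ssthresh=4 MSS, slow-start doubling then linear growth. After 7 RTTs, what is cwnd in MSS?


RTT 0: cwnd = 1 MSS (initial)
RTT 1: cwnd = 2 MSS (slow start, doubled)
RTT 2: cwnd = 4 MSS (slow start, doubled)
RTT 3: cwnd = 5 MSS (congestion avoidance, +1)
RTT 4: cwnd = 6 MSS (congestion avoidance, +1)
RTT 5: cwnd = 7 MSS (congestion avoidance, +1)
RTT 6: cwnd = 8 MSS (congestion avoidance, +1)
RTT 7: cwnd = 9 MSS (congestion avoidance, +1)

9


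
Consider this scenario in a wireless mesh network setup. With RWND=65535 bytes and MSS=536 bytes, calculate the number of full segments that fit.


Given: RWND = 65535 bytes, MSS = 536 bytes
Full segments = floor(RWND / MSS)
Full segments = floor(65535 / 536)
Full segments = floor(122.2668) = 122

122


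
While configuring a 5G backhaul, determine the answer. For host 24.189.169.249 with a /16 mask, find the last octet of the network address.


Given: IP = 24.189.169.249, prefix = /16
Subnet mask = 255.255.0.0
Last octet of IP: 249
Last octet of mask: 0
Network last octet = 249 AND 0 = 0

0


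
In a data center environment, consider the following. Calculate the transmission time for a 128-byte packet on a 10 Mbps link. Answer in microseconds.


Given: packet = 128 bytes, bandwidth = 10 Mbps
Packet in bits = 128 * 8 = 1024 bits
Bandwidth = 10 * 10^6 = 10000000 bps
Time = 1024 / 10000000 seconds
Time in us = 1024 * 10^6 / 10000000 = 102.4

102.4


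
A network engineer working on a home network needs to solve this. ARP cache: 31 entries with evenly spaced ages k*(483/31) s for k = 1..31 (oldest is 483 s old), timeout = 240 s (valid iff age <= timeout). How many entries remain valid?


Ages are k * 483/31 s for k = 1..31 (spacing = 15.5806 s).
Entry k is valid iff k * 483/31 <= 240 iff k <= 31 * 240 / 483 = 15.4037
n_valid = floor(15.4037) = 15
(n_stale = 31 - 15 = 16)

15


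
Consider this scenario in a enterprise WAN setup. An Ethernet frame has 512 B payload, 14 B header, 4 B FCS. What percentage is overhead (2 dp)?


Given: payload = 512 B, header = 14 B, trailer = 4 B
Overhead bytes = header + trailer = 14 + 4 = 18
Total frame = payload + overhead = 512 + 18 = 530
Overhead % = 18 / 530 * 100 = 3.3962% -> 3.40% (2 dp)

3.40


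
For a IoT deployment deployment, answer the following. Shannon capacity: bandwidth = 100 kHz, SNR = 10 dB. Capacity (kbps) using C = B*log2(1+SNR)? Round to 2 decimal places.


Given: B = 100 kHz, SNR = 10 dB
SNR linear = 10^(10/10) = 10
1 + SNR = 11
log2(11) = 3.4594316186
C = 100 * 1000 * 3.4594316186 = 345943.1619 bps
C = 345.943162 kbps -> 345.94 kbps (2 dp)

345.94


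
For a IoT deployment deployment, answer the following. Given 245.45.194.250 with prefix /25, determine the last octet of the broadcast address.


Given: IP = 245.45.194.250, prefix = /25
Host bits = 32 - 25 = 7
Network last octet = 250 AND mask = 128
Host part size = 2^7 - 1 = 127
Broadcast last octet = 128 OR 127 = 255

255


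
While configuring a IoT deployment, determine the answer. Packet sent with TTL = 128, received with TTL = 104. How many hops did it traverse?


Given: initial TTL = 128, received TTL = 104
Hops = initial TTL - received TTL
Hops = 128 - 104 = 24

24


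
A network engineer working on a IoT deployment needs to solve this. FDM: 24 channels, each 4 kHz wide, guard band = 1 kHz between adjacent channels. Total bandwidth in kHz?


Given: 24 channels, 4 kHz each, guard = 1 kHz
Channel bandwidth = 24 * 4 = 96 kHz
Guard bands = 23 gaps * 1 kHz = 23 kHz
Total = 96 + 23 = 119 kHz

119


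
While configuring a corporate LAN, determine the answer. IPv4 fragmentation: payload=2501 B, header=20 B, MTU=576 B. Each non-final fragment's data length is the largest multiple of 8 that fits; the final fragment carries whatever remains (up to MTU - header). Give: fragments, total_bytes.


Max data per non-final fragment = floor((MTU - header)/8)*8 = floor((576 - 20)/8)*8 = floor(556/8)*8 = 552 B
Final fragment needs no 8-byte alignment: it can carry up to MTU - header = 556 B
Non-final fragments needed = ceil((payload - 556) / 552) = ceil(1945/552) = ceil(3.5236) = 4
Number of fragments = 4 + 1 = 5
Fragment sizes (data): 4 * 552 B + 293 B (last, 293 <= 556 OK)
Total bytes sent = payload + n_frags * header = 2501 + 5*20 = 2501 + 100 = 2601 B

5, 2601


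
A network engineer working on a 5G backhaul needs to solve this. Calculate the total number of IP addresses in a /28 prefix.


Given: CIDR prefix /28
Host bits = 32 - 28 = 4
Total addresses = 2^4 = 16

16


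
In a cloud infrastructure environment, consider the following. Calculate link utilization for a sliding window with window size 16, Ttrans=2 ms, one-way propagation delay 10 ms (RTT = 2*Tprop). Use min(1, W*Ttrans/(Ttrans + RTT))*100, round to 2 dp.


Given: W = 16, Ttrans = 2 ms, RTT = 20 ms (= 2 * Tprop, Tprop = 10 ms)
Cycle time = Ttrans + RTT = 2 + 20 = 22 ms (first packet sent until its ACK returns)
W * Ttrans = 16 * 2 = 32 ms of sending per cycle
W * Ttrans / (Ttrans + RTT) = 32 / 22 = 1.454545
U = min(1, 1.454545) = 1.000000
U% = 100.00%

100.00


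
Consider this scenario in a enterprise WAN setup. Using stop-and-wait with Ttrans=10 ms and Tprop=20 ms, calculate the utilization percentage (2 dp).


Given: Ttrans = 10 ms, Tprop = 20 ms
RTT = 2 * Tprop = 2 * 20 = 40 ms
U = Ttrans / (Ttrans + RTT)
U = 10 / (10 + 40)
U = 10 / 50 = 0.2
U% = 20.00%

20.00


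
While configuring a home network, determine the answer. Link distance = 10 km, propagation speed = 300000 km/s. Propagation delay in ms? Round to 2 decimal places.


Given: distance = 10 km, speed = 300000 km/s
Delay = distance / speed = 10 / 300000 seconds
Delay in ms = 10 * 1000 / 300000
Delay = 0.0333 ms
Rounded to 2 dp = 0.03 ms

0.03


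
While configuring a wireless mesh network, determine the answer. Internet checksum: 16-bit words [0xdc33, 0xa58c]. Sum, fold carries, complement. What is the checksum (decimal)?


Given words: [0xdc33, 0xa58c]
Step 1: Sum all words
Raw sum = 56371 + 42380 = 98751
Step 2: Fold carry: (33215 + 1) = 33216
One's complement = ~33216 & 0xFFFF = 32319

32319


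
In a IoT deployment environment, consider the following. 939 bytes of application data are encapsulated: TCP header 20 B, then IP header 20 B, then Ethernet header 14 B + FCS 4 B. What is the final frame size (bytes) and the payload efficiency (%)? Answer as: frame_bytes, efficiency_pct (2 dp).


TCP segment = 939 + 20 = 959 B
IP packet = 959 + 20 = 979 B
Ethernet frame = 979 + 14 + 4 = 997 B
Efficiency = app / frame = 939 / 997 = 0.941825 = 94.1825% -> 94.18% (2 dp)

997, 94.18


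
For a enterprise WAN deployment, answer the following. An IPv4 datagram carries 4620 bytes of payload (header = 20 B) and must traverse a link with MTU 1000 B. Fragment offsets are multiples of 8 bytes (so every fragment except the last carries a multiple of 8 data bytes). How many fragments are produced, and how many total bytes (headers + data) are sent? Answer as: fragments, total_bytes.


Max data per non-final fragment = floor((MTU - header)/8)*8 = floor((1000 - 20)/8)*8 = floor(980/8)*8 = 976 B
Final fragment needs no 8-byte alignment: it can carry up to MTU - header = 980 B
Non-final fragments needed = ceil((payload - 980) / 976) = ceil(3640/976) = ceil(3.7295) = 4
Number of fragments = 4 + 1 = 5
Fragment sizes (data): 4 * 976 B + 716 B (last, 716 <= 980 OK)
Total bytes sent = payload + n_frags * header = 4620 + 5*20 = 4620 + 100 = 4720 B

5, 4720


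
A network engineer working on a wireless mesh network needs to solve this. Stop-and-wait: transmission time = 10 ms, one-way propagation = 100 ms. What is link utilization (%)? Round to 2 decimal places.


Given: Ttrans = 10 ms, Tprop = 100 ms
RTT = 2 * Tprop = 2 * 100 = 200 ms
U = Ttrans / (Ttrans + RTT)
U = 10 / (10 + 200)
U = 10 / 210 = 0.047619
U% = 4.76%

4.76


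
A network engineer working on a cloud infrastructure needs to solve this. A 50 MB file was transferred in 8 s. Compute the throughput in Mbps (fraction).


Given: file = 50 MB, time = 8 s
File in Mb = 50 * 8 = 400 Mb
Throughput = 400 / 8 Mbps
Throughput = 50 Mbps

50


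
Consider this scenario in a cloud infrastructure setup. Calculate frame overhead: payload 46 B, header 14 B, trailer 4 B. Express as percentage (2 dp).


Given: payload = 46 B, header = 14 B, trailer = 4 B
Overhead bytes = header + trailer = 14 + 4 = 18
Total frame = payload + overhead = 46 + 18 = 64
Overhead % = 18 / 64 * 100 = 28.1250% -> 28.13% (2 dp)

28.13


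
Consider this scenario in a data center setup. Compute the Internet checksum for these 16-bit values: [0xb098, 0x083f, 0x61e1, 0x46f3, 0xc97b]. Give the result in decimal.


Given words: [0xb098, 0x083f, 0x61e1, 0x46f3, 0xc97b]
Step 1: Sum all words
Raw sum = 45208 + 2111 + 25057 + 18163 + 51579 = 142118
Step 2: Fold carry: (11046 + 2) = 11048
One's complement = ~11048 & 0xFFFF = 54487

54487


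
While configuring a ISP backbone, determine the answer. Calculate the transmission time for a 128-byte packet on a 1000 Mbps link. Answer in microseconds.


Given: packet = 128 bytes, bandwidth = 1000 Mbps
Packet in bits = 128 * 8 = 1024 bits
Bandwidth = 1000 * 10^6 = 1000000000 bps
Time = 1024 / 1000000000 seconds
Time in us = 1024 * 10^6 / 1000000000 = 1.024

1.024


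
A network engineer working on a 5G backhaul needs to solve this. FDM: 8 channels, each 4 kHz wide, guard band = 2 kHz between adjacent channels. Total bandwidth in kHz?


Given: 8 channels, 4 kHz each, guard = 2 kHz
Channel bandwidth = 8 * 4 = 32 kHz
Guard bands = 7 gaps * 2 kHz = 14 kHz
Total = 32 + 14 = 46 kHz

46
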